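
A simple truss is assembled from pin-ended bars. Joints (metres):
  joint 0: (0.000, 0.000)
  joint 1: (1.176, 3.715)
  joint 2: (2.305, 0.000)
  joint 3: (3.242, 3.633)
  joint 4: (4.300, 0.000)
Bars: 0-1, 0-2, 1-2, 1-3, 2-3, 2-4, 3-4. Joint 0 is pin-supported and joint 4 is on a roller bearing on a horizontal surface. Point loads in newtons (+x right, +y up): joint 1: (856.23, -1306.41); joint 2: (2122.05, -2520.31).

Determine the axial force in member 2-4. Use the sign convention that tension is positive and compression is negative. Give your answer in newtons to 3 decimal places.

712.915

N=5 nodes, M=7 members, R=3 reactions → 2N=10, M+R=10
member 0 (0-1): L=3.8967, (cx,cy)=(0.3018,0.9534)
member 1 (0-2): L=2.3050, (cx,cy)=(1.0000,0.0000)
member 2 (1-2): L=3.8828, (cx,cy)=(0.2908,-0.9568)
member 3 (1-3): L=2.0676, (cx,cy)=(0.9992,-0.0397)
member 4 (2-3): L=3.7519, (cx,cy)=(0.2497,0.9683)
member 5 (2-4): L=1.9950, (cx,cy)=(1.0000,0.0000)
member 6 (3-4): L=3.7839, (cx,cy)=(0.2796,-0.9601)
solve A·x = −loads:
  F[0-1] = -1446.1137 N (compression)
  F[0-2] = +3414.7092 N (tension)
  F[1-2] = +130.7395 N (tension)
  F[1-3] = -1331.7223 N (compression)
  F[2-3] = +2473.6013 N (tension)
  F[2-4] = +712.9150 N (tension)
  F[3-4] = -2549.7293 N (compression)
  Rx@0 = -2978.2800 N
  Ry@0 = +1378.6858 N
  Ry@4 = +2448.0342 N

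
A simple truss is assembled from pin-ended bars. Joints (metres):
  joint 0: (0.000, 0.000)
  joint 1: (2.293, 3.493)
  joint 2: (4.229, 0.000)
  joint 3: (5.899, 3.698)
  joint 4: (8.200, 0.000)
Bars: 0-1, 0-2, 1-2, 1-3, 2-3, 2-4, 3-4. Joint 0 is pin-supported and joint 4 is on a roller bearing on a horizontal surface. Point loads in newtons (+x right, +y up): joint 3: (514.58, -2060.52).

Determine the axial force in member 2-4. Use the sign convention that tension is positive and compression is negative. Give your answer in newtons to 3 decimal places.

1066.736

N=5 nodes, M=7 members, R=3 reactions → 2N=10, M+R=10
member 0 (0-1): L=4.1784, (cx,cy)=(0.5488,0.8360)
member 1 (0-2): L=4.2290, (cx,cy)=(1.0000,0.0000)
member 2 (1-2): L=3.9936, (cx,cy)=(0.4848,-0.8746)
member 3 (1-3): L=3.6118, (cx,cy)=(0.9984,0.0568)
member 4 (2-3): L=4.0576, (cx,cy)=(0.4116,0.9114)
member 5 (2-4): L=3.9710, (cx,cy)=(1.0000,0.0000)
member 6 (3-4): L=4.3554, (cx,cy)=(0.5283,-0.8491)
solve A·x = −loads:
  F[0-1] = -414.0572 N (compression)
  F[0-2] = +741.8049 N (tension)
  F[1-2] = +369.3430 N (tension)
  F[1-3] = -406.9277 N (compression)
  F[2-3] = -354.4556 N (compression)
  F[2-4] = +1066.7363 N (tension)
  F[3-4] = -2019.1653 N (compression)
  Rx@0 = -514.5800 N
  Ry@0 = +346.1390 N
  Ry@4 = +1714.3810 N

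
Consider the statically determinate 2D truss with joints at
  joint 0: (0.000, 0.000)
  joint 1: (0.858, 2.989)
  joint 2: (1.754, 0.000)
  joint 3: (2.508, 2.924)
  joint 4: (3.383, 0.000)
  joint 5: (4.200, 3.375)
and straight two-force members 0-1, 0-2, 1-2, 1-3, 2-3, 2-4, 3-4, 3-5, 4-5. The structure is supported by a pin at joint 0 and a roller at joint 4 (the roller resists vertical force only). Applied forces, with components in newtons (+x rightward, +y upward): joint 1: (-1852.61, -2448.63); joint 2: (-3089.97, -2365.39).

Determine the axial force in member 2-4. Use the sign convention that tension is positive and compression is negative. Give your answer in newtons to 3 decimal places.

N=6 nodes, M=9 members, R=3 reactions → 2N=12, M+R=12
member 0 (0-1): L=3.1097, (cx,cy)=(0.2759,0.9612)
member 1 (0-2): L=1.7540, (cx,cy)=(1.0000,0.0000)
member 2 (1-2): L=3.1204, (cx,cy)=(0.2871,-0.9579)
member 3 (1-3): L=1.6513, (cx,cy)=(0.9992,-0.0394)
member 4 (2-3): L=3.0197, (cx,cy)=(0.2497,0.9683)
member 5 (2-4): L=1.6290, (cx,cy)=(1.0000,0.0000)
member 6 (3-4): L=3.0521, (cx,cy)=(0.2867,-0.9580)
member 7 (3-5): L=1.7511, (cx,cy)=(0.9663,0.2576)
member 8 (4-5): L=3.4725, (cx,cy)=(0.2353,0.9719)
solve A·x = −loads:
  F[0-1] = -4789.3536 N (compression)
  F[0-2] = -3621.1488 N (compression)
  F[1-2] = +2254.3265 N (tension)
  F[1-3] = -116.2232 N (compression)
  F[2-3] = +212.7364 N (tension)
  F[2-4] = +63.0134 N (tension)
  F[3-4] = -219.7988 N (compression)
  F[3-5] = -0.0000 N (compression)
  F[4-5] = +0.0000 N (tension)
  Rx@0 = +4942.5800 N
  Ry@0 = +4603.4473 N
  Ry@4 = +210.5727 N

63.013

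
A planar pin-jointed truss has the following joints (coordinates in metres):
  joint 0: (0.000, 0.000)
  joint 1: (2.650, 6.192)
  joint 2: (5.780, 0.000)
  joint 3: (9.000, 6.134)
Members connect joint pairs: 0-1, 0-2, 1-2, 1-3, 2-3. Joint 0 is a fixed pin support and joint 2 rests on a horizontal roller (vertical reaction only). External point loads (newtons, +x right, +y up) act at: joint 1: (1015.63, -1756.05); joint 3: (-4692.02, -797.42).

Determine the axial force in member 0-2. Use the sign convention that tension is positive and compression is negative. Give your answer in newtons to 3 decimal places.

N=4 nodes, M=5 members, R=3 reactions → 2N=8, M+R=8
member 0 (0-1): L=6.7352, (cx,cy)=(0.3935,0.9193)
member 1 (0-2): L=5.7800, (cx,cy)=(1.0000,0.0000)
member 2 (1-2): L=6.9381, (cx,cy)=(0.4511,-0.8925)
member 3 (1-3): L=6.3503, (cx,cy)=(1.0000,-0.0091)
member 4 (2-3): L=6.9278, (cx,cy)=(0.4648,0.8854)
solve A·x = −loads:
  F[0-1] = -4783.9132 N (compression)
  F[0-2] = -1794.1433 N (compression)
  F[1-2] = +3003.9060 N (tension)
  F[1-3] = -4253.2052 N (compression)
  F[2-3] = -944.4871 N (compression)
  Rx@0 = +3676.3900 N
  Ry@0 = +4398.0647 N
  Ry@2 = -1844.5947 N

-1794.143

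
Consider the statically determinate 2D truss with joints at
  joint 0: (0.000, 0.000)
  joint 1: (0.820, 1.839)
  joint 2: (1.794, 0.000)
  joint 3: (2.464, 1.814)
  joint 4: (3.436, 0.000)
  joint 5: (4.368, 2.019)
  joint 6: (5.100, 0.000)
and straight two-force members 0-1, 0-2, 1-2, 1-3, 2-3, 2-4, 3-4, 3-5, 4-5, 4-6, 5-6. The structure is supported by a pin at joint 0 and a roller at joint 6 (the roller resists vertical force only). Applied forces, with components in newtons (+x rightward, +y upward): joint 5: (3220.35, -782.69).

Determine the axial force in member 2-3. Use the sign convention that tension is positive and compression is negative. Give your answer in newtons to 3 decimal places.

N=7 nodes, M=11 members, R=3 reactions → 2N=14, M+R=14
member 0 (0-1): L=2.0135, (cx,cy)=(0.4072,0.9133)
member 1 (0-2): L=1.7940, (cx,cy)=(1.0000,0.0000)
member 2 (1-2): L=2.0810, (cx,cy)=(0.4680,-0.8837)
member 3 (1-3): L=1.6442, (cx,cy)=(0.9999,-0.0152)
member 4 (2-3): L=1.9338, (cx,cy)=(0.3465,0.9381)
member 5 (2-4): L=1.6420, (cx,cy)=(1.0000,0.0000)
member 6 (3-4): L=2.0580, (cx,cy)=(0.4723,-0.8814)
member 7 (3-5): L=1.9150, (cx,cy)=(0.9943,0.1070)
member 8 (4-5): L=2.2237, (cx,cy)=(0.4191,0.9079)
member 9 (4-6): L=1.6640, (cx,cy)=(1.0000,0.0000)
member 10 (5-6): L=2.1476, (cx,cy)=(0.3408,-0.9401)
solve A·x = −loads:
  F[0-1] = +1272.8743 N (tension)
  F[0-2] = +2701.9795 N (tension)
  F[1-2] = -1335.2026 N (compression)
  F[1-3] = +1143.4340 N (tension)
  F[2-3] = +1257.8367 N (tension)
  F[2-4] = +1641.2429 N (tension)
  F[3-4] = -1064.6075 N (compression)
  F[3-5] = +2093.9562 N (tension)
  F[4-5] = +1033.5388 N (tension)
  F[4-6] = +705.2545 N (tension)
  F[5-6] = -2069.1318 N (compression)
  Rx@0 = -3220.3500 N
  Ry@0 = -1162.5407 N
  Ry@6 = +1945.2307 N

1257.837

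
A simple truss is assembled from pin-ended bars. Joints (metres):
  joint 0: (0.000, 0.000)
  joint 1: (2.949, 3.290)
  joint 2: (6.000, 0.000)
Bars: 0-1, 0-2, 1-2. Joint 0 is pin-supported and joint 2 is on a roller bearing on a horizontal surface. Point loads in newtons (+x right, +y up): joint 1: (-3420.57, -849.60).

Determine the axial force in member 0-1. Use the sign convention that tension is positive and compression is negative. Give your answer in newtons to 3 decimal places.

N=3 nodes, M=3 members, R=3 reactions → 2N=6, M+R=6
member 0 (0-1): L=4.4182, (cx,cy)=(0.6675,0.7446)
member 1 (0-2): L=6.0000, (cx,cy)=(1.0000,0.0000)
member 2 (1-2): L=4.4869, (cx,cy)=(0.6800,-0.7332)
solve A·x = −loads:
  F[0-1] = -3098.9799 N (compression)
  F[0-2] = -1352.1162 N (compression)
  F[1-2] = +1988.4873 N (tension)
  Rx@0 = +3420.5700 N
  Ry@0 = +2307.6341 N
  Ry@2 = -1458.0341 N

-3098.980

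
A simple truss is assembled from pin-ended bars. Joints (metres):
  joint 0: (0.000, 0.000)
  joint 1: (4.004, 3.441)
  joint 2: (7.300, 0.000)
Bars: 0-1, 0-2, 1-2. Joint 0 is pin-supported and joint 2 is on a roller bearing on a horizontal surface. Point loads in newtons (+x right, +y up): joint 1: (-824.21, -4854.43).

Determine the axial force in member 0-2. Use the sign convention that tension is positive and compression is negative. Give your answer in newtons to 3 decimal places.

2178.285

N=3 nodes, M=3 members, R=3 reactions → 2N=6, M+R=6
member 0 (0-1): L=5.2794, (cx,cy)=(0.7584,0.6518)
member 1 (0-2): L=7.3000, (cx,cy)=(1.0000,0.0000)
member 2 (1-2): L=4.7649, (cx,cy)=(0.6917,-0.7222)
solve A·x = −loads:
  F[0-1] = -3958.9151 N (compression)
  F[0-2] = +2178.2852 N (tension)
  F[1-2] = -3149.0507 N (compression)
  Rx@0 = +824.2100 N
  Ry@0 = +2580.3161 N
  Ry@2 = +2274.1139 N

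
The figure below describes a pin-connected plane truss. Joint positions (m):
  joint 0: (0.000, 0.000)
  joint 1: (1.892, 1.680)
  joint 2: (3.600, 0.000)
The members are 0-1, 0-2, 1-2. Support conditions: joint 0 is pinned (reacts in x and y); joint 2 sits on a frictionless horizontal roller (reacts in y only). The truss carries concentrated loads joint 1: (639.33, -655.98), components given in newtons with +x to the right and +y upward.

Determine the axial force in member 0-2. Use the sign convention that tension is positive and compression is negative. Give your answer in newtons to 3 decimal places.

653.826

N=3 nodes, M=3 members, R=3 reactions → 2N=6, M+R=6
member 0 (0-1): L=2.5302, (cx,cy)=(0.7478,0.6640)
member 1 (0-2): L=3.6000, (cx,cy)=(1.0000,0.0000)
member 2 (1-2): L=2.3958, (cx,cy)=(0.7129,-0.7012)
solve A·x = −loads:
  F[0-1] = -19.3865 N (compression)
  F[0-2] = +653.8264 N (tension)
  F[1-2] = -917.1024 N (compression)
  Rx@0 = -639.3300 N
  Ry@0 = +12.8721 N
  Ry@2 = +643.1079 N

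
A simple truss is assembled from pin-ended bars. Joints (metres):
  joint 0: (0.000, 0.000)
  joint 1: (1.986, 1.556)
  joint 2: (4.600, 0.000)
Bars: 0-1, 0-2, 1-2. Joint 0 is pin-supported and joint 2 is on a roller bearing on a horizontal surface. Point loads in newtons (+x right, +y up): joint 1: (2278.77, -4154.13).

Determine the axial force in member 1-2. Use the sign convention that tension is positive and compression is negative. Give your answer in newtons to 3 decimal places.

-5013.377

N=3 nodes, M=3 members, R=3 reactions → 2N=6, M+R=6
member 0 (0-1): L=2.5230, (cx,cy)=(0.7872,0.6167)
member 1 (0-2): L=4.6000, (cx,cy)=(1.0000,0.0000)
member 2 (1-2): L=3.0421, (cx,cy)=(0.8593,-0.5115)
solve A·x = −loads:
  F[0-1] = -2577.7832 N (compression)
  F[0-2] = +4307.9244 N (tension)
  F[1-2] = -5013.3767 N (compression)
  Rx@0 = -2278.7700 N
  Ry@0 = +1589.8108 N
  Ry@2 = +2564.3192 N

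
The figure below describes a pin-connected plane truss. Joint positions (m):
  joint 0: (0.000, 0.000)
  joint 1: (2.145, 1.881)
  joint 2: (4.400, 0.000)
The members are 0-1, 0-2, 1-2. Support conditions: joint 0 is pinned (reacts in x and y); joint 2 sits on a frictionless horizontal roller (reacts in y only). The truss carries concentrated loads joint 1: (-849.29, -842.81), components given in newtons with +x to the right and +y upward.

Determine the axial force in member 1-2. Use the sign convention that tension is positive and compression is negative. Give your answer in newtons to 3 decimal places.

-74.621

N=3 nodes, M=3 members, R=3 reactions → 2N=6, M+R=6
member 0 (0-1): L=2.8529, (cx,cy)=(0.7519,0.6593)
member 1 (0-2): L=4.4000, (cx,cy)=(1.0000,0.0000)
member 2 (1-2): L=2.9365, (cx,cy)=(0.7679,-0.6406)
solve A·x = −loads:
  F[0-1] = -1205.7997 N (compression)
  F[0-2] = +57.3022 N (tension)
  F[1-2] = -74.6205 N (compression)
  Rx@0 = +849.2900 N
  Ry@0 = +795.0116 N
  Ry@2 = +47.7984 N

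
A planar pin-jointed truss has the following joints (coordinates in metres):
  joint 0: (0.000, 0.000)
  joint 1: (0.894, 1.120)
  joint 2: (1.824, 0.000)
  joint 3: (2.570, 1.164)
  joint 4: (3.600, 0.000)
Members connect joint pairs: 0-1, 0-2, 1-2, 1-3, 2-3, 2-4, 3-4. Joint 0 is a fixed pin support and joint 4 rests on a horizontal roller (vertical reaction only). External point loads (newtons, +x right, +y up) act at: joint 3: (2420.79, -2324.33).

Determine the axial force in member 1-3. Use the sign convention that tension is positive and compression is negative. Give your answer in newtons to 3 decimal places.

N=5 nodes, M=7 members, R=3 reactions → 2N=10, M+R=10
member 0 (0-1): L=1.4331, (cx,cy)=(0.6238,0.7815)
member 1 (0-2): L=1.8240, (cx,cy)=(1.0000,0.0000)
member 2 (1-2): L=1.4558, (cx,cy)=(0.6388,-0.7693)
member 3 (1-3): L=1.6766, (cx,cy)=(0.9997,0.0262)
member 4 (2-3): L=1.3825, (cx,cy)=(0.5396,0.8419)
member 5 (2-4): L=1.7760, (cx,cy)=(1.0000,0.0000)
member 6 (3-4): L=1.5543, (cx,cy)=(0.6627,-0.7489)
solve A·x = −loads:
  F[0-1] = +150.6053 N (tension)
  F[0-2] = +2326.8358 N (tension)
  F[1-2] = -146.5925 N (compression)
  F[1-3] = +187.6668 N (tension)
  F[2-3] = +133.9546 N (tension)
  F[2-4] = +2160.9077 N (tension)
  F[3-4] = -3260.8372 N (compression)
  Rx@0 = -2420.7900 N
  Ry@0 = -117.7055 N
  Ry@4 = +2442.0355 N

187.667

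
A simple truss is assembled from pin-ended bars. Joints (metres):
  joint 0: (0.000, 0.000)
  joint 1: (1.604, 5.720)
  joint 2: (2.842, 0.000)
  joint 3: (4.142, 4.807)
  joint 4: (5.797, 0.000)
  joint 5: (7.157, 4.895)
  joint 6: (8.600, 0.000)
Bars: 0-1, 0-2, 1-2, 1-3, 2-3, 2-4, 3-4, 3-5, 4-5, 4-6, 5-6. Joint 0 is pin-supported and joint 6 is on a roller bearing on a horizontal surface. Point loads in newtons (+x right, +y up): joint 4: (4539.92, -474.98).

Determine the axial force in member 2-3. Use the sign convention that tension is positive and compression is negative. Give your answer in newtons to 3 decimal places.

-191.456

N=7 nodes, M=11 members, R=3 reactions → 2N=14, M+R=14
member 0 (0-1): L=5.9406, (cx,cy)=(0.2700,0.9629)
member 1 (0-2): L=2.8420, (cx,cy)=(1.0000,0.0000)
member 2 (1-2): L=5.8524, (cx,cy)=(0.2115,-0.9774)
member 3 (1-3): L=2.6972, (cx,cy)=(0.9410,-0.3385)
member 4 (2-3): L=4.9797, (cx,cy)=(0.2611,0.9653)
member 5 (2-4): L=2.9550, (cx,cy)=(1.0000,0.0000)
member 6 (3-4): L=5.0839, (cx,cy)=(0.3255,-0.9455)
member 7 (3-5): L=3.0163, (cx,cy)=(0.9996,0.0292)
member 8 (4-5): L=5.0804, (cx,cy)=(0.2677,0.9635)
member 9 (4-6): L=2.8030, (cx,cy)=(1.0000,0.0000)
member 10 (5-6): L=5.1033, (cx,cy)=(0.2828,-0.9592)
solve A·x = −loads:
  F[0-1] = -160.7819 N (compression)
  F[0-2] = +4583.3319 N (tension)
  F[1-2] = +189.0956 N (tension)
  F[1-3] = -88.6453 N (compression)
  F[2-3] = -191.4557 N (compression)
  F[2-4] = +4673.3139 N (tension)
  F[3-4] = +158.0230 N (tension)
  F[3-5] = -184.9148 N (compression)
  F[4-5] = +337.8965 N (tension)
  F[4-6] = +94.3830 N (tension)
  F[5-6] = -333.7915 N (compression)
  Rx@0 = -4539.9200 N
  Ry@0 = +154.8103 N
  Ry@6 = +320.1697 N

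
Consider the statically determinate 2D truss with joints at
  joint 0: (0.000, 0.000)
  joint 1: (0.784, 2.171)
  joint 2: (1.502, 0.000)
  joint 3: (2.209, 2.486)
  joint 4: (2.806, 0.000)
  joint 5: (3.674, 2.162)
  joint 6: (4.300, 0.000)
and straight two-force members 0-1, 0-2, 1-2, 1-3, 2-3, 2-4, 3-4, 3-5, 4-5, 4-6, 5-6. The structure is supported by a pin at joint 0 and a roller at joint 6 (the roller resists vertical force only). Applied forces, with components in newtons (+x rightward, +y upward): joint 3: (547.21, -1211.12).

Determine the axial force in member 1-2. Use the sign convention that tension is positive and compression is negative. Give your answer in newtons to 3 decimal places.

N=7 nodes, M=11 members, R=3 reactions → 2N=14, M+R=14
member 0 (0-1): L=2.3082, (cx,cy)=(0.3397,0.9406)
member 1 (0-2): L=1.5020, (cx,cy)=(1.0000,0.0000)
member 2 (1-2): L=2.2866, (cx,cy)=(0.3140,-0.9494)
member 3 (1-3): L=1.4594, (cx,cy)=(0.9764,0.2158)
member 4 (2-3): L=2.5846, (cx,cy)=(0.2735,0.9619)
member 5 (2-4): L=1.3040, (cx,cy)=(1.0000,0.0000)
member 6 (3-4): L=2.5567, (cx,cy)=(0.2335,-0.9724)
member 7 (3-5): L=1.5004, (cx,cy)=(0.9764,-0.2159)
member 8 (4-5): L=2.3297, (cx,cy)=(0.3726,0.9280)
member 9 (4-6): L=1.4940, (cx,cy)=(1.0000,0.0000)
member 10 (5-6): L=2.2508, (cx,cy)=(0.2781,-0.9605)
solve A·x = −loads:
  F[0-1] = -289.8076 N (compression)
  F[0-2] = +645.6446 N (tension)
  F[1-2] = +246.1828 N (tension)
  F[1-3] = -179.9776 N (compression)
  F[2-3] = -243.0001 N (compression)
  F[2-4] = +789.4168 N (tension)
  F[3-4] = -829.7414 N (compression)
  F[3-5] = -610.0608 N (compression)
  F[4-5] = +869.3981 N (tension)
  F[4-6] = +271.7516 N (tension)
  F[5-6] = -977.0921 N (compression)
  Rx@0 = -547.2100 N
  Ry@0 = +272.5786 N
  Ry@6 = +938.5414 N

246.183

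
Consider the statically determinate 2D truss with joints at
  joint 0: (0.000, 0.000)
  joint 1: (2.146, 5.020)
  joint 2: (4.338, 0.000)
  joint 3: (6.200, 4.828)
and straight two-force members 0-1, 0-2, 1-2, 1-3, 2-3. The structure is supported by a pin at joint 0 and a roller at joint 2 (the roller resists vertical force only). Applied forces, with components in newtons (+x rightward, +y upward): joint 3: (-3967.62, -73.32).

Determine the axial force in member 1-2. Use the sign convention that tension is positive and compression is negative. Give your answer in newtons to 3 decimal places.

4983.988

N=4 nodes, M=5 members, R=3 reactions → 2N=8, M+R=8
member 0 (0-1): L=5.4595, (cx,cy)=(0.3931,0.9195)
member 1 (0-2): L=4.3380, (cx,cy)=(1.0000,0.0000)
member 2 (1-2): L=5.4777, (cx,cy)=(0.4002,-0.9164)
member 3 (1-3): L=4.0585, (cx,cy)=(0.9989,-0.0473)
member 4 (2-3): L=5.1746, (cx,cy)=(0.3598,0.9330)
solve A·x = −loads:
  F[0-1] = -4768.1242 N (compression)
  F[0-2] = -2093.3701 N (compression)
  F[1-2] = +4983.9876 N (tension)
  F[1-3] = -3873.0162 N (compression)
  F[2-3] = -274.9610 N (compression)
  Rx@0 = +3967.6200 N
  Ry@0 = +4384.3125 N
  Ry@2 = -4310.9925 N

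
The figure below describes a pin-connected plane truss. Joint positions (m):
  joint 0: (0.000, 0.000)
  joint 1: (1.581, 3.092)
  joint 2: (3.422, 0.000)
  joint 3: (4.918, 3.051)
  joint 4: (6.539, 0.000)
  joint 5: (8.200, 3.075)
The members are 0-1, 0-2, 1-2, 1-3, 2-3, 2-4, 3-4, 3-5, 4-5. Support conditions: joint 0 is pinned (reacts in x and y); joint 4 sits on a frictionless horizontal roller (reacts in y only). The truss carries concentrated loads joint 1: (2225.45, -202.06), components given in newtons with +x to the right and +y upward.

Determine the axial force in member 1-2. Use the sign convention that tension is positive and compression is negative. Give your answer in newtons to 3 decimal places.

-1265.589

N=6 nodes, M=9 members, R=3 reactions → 2N=12, M+R=12
member 0 (0-1): L=3.4728, (cx,cy)=(0.4553,0.8904)
member 1 (0-2): L=3.4220, (cx,cy)=(1.0000,0.0000)
member 2 (1-2): L=3.5986, (cx,cy)=(0.5116,-0.8592)
member 3 (1-3): L=3.3373, (cx,cy)=(0.9999,-0.0123)
member 4 (2-3): L=3.3980, (cx,cy)=(0.4403,0.8979)
member 5 (2-4): L=3.1170, (cx,cy)=(1.0000,0.0000)
member 6 (3-4): L=3.4549, (cx,cy)=(0.4692,-0.8831)
member 7 (3-5): L=3.2821, (cx,cy)=(1.0000,0.0073)
member 8 (4-5): L=3.4949, (cx,cy)=(0.4753,0.8798)
solve A·x = −loads:
  F[0-1] = +1009.8277 N (tension)
  F[0-2] = +1765.7177 N (tension)
  F[1-2] = -1265.5885 N (compression)
  F[1-3] = -1118.3380 N (compression)
  F[2-3] = +1211.1183 N (tension)
  F[2-4] = +585.0528 N (tension)
  F[3-4] = -1246.9408 N (compression)
  F[3-5] = +0.0000 N (tension)
  F[4-5] = -0.0000 N (compression)
  Rx@0 = -2225.4500 N
  Ry@0 = -899.1096 N
  Ry@4 = +1101.1696 N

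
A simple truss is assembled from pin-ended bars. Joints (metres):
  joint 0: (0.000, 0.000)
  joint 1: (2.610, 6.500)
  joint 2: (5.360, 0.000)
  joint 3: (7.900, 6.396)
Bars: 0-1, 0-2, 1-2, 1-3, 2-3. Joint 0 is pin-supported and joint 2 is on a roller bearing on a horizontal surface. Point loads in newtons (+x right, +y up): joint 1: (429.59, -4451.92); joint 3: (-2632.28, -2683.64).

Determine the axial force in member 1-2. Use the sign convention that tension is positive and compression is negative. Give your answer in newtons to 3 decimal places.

-856.585

N=4 nodes, M=5 members, R=3 reactions → 2N=8, M+R=8
member 0 (0-1): L=7.0044, (cx,cy)=(0.3726,0.9280)
member 1 (0-2): L=5.3600, (cx,cy)=(1.0000,0.0000)
member 2 (1-2): L=7.0578, (cx,cy)=(0.3896,-0.9210)
member 3 (1-3): L=5.2910, (cx,cy)=(0.9998,-0.0197)
member 4 (2-3): L=6.8819, (cx,cy)=(0.3691,0.9294)
solve A·x = −loads:
  F[0-1] = -3914.3735 N (compression)
  F[0-2] = -744.1119 N (compression)
  F[1-2] = -856.5847 N (compression)
  F[1-3] = -1554.7089 N (compression)
  F[2-3] = -2920.3912 N (compression)
  Rx@0 = +2202.6900 N
  Ry@0 = +3632.4743 N
  Ry@2 = +3503.0857 N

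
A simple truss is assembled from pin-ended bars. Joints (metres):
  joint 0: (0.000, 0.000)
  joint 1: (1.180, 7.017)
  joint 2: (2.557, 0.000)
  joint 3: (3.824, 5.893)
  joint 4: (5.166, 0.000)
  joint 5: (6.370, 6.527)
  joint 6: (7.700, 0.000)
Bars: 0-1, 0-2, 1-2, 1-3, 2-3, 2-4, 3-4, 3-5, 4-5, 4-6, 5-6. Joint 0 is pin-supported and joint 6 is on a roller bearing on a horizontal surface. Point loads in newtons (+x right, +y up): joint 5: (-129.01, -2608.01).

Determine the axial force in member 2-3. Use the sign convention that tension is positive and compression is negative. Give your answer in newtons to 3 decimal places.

-669.404

N=7 nodes, M=11 members, R=3 reactions → 2N=14, M+R=14
member 0 (0-1): L=7.1155, (cx,cy)=(0.1658,0.9862)
member 1 (0-2): L=2.5570, (cx,cy)=(1.0000,0.0000)
member 2 (1-2): L=7.1508, (cx,cy)=(0.1926,-0.9813)
member 3 (1-3): L=2.8730, (cx,cy)=(0.9203,-0.3912)
member 4 (2-3): L=6.0277, (cx,cy)=(0.2102,0.9777)
member 5 (2-4): L=2.6090, (cx,cy)=(1.0000,0.0000)
member 6 (3-4): L=6.0439, (cx,cy)=(0.2220,-0.9750)
member 7 (3-5): L=2.6238, (cx,cy)=(0.9704,0.2416)
member 8 (4-5): L=6.6371, (cx,cy)=(0.1814,0.9834)
member 9 (4-6): L=2.5340, (cx,cy)=(1.0000,0.0000)
member 10 (5-6): L=6.6611, (cx,cy)=(0.1997,-0.9799)
solve A·x = −loads:
  F[0-1] = -567.6919 N (compression)
  F[0-2] = -34.8671 N (compression)
  F[1-2] = +666.9312 N (tension)
  F[1-3] = -241.8474 N (compression)
  F[2-3] = -669.4043 N (compression)
  F[2-4] = +234.2676 N (tension)
  F[3-4] = +455.5520 N (tension)
  F[3-5] = -478.6129 N (compression)
  F[4-5] = -451.6738 N (compression)
  F[4-6] = +417.3552 N (tension)
  F[5-6] = -2090.2682 N (compression)
  Rx@0 = +129.0100 N
  Ry@0 = +559.8314 N
  Ry@6 = +2048.1786 N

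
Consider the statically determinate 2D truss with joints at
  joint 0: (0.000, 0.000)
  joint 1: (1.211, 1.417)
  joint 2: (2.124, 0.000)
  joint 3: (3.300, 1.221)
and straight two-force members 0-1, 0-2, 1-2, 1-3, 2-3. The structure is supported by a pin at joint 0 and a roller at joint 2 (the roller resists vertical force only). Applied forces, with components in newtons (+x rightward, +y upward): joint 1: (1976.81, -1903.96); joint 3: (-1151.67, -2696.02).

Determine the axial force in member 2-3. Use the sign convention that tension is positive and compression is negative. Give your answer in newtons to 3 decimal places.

N=4 nodes, M=5 members, R=3 reactions → 2N=8, M+R=8
member 0 (0-1): L=1.8640, (cx,cy)=(0.6497,0.7602)
member 1 (0-2): L=2.1240, (cx,cy)=(1.0000,0.0000)
member 2 (1-2): L=1.6857, (cx,cy)=(0.5416,-0.8406)
member 3 (1-3): L=2.0982, (cx,cy)=(0.9956,-0.0934)
member 4 (2-3): L=1.6952, (cx,cy)=(0.6937,0.7203)
solve A·x = −loads:
  F[0-1] = +1750.9178 N (tension)
  F[0-2] = -312.4070 N (compression)
  F[1-2] = -3996.2830 N (compression)
  F[1-3] = +1331.0514 N (tension)
  F[2-3] = -3570.5153 N (compression)
  Rx@0 = -825.1400 N
  Ry@0 = -1331.0521 N
  Ry@2 = +5931.0321 N

-3570.515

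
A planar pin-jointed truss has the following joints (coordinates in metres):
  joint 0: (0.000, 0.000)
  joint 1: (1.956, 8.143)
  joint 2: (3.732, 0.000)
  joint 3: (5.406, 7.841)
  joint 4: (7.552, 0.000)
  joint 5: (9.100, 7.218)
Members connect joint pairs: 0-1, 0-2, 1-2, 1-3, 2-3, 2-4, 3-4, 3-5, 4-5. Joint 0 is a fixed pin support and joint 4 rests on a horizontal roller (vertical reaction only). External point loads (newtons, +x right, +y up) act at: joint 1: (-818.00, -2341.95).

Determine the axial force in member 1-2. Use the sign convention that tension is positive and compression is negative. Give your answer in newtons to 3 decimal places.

N=6 nodes, M=9 members, R=3 reactions → 2N=12, M+R=12
member 0 (0-1): L=8.3746, (cx,cy)=(0.2336,0.9723)
member 1 (0-2): L=3.7320, (cx,cy)=(1.0000,0.0000)
member 2 (1-2): L=8.3344, (cx,cy)=(0.2131,-0.9770)
member 3 (1-3): L=3.4632, (cx,cy)=(0.9962,-0.0872)
member 4 (2-3): L=8.0177, (cx,cy)=(0.2088,0.9780)
member 5 (2-4): L=3.8200, (cx,cy)=(1.0000,0.0000)
member 6 (3-4): L=8.1294, (cx,cy)=(0.2640,-0.9645)
member 7 (3-5): L=3.7462, (cx,cy)=(0.9861,-0.1663)
member 8 (4-5): L=7.3821, (cx,cy)=(0.2097,0.9778)
solve A·x = −loads:
  F[0-1] = -2691.8412 N (compression)
  F[0-2] = -189.2865 N (compression)
  F[1-2] = +270.1126 N (tension)
  F[1-3] = +132.2314 N (tension)
  F[2-3] = -269.8560 N (compression)
  F[2-4] = -75.3849 N (compression)
  F[3-4] = +285.5694 N (tension)
  F[3-5] = +0.0000 N (tension)
  F[4-5] = -0.0000 N (compression)
  Rx@0 = +818.0000 N
  Ry@0 = +2617.3896 N
  Ry@4 = -275.4396 N

270.113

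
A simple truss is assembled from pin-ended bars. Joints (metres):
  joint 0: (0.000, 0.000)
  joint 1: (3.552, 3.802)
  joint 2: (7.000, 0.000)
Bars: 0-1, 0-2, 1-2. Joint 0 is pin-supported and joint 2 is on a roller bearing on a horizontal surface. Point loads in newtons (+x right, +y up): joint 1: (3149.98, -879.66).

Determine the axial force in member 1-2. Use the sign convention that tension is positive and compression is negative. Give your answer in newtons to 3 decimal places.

N=3 nodes, M=3 members, R=3 reactions → 2N=6, M+R=6
member 0 (0-1): L=5.2031, (cx,cy)=(0.6827,0.7307)
member 1 (0-2): L=7.0000, (cx,cy)=(1.0000,0.0000)
member 2 (1-2): L=5.1326, (cx,cy)=(0.6718,-0.7408)
solve A·x = −loads:
  F[0-1] = +1748.3972 N (tension)
  F[0-2] = +1956.3943 N (tension)
  F[1-2] = -2912.2538 N (compression)
  Rx@0 = -3149.9800 N
  Ry@0 = -1277.5938 N
  Ry@2 = +2157.2538 N

-2912.254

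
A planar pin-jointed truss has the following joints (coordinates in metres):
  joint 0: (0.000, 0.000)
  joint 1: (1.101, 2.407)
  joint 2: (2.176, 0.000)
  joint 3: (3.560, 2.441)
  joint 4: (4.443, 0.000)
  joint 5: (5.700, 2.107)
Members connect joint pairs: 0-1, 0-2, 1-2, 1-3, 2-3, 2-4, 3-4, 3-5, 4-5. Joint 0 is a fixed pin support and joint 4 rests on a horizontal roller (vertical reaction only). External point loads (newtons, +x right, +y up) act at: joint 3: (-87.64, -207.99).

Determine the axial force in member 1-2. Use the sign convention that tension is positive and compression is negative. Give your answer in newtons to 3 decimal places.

96.787

N=6 nodes, M=9 members, R=3 reactions → 2N=12, M+R=12
member 0 (0-1): L=2.6469, (cx,cy)=(0.4160,0.9094)
member 1 (0-2): L=2.1760, (cx,cy)=(1.0000,0.0000)
member 2 (1-2): L=2.6361, (cx,cy)=(0.4078,-0.9131)
member 3 (1-3): L=2.4592, (cx,cy)=(0.9999,0.0138)
member 4 (2-3): L=2.8061, (cx,cy)=(0.4932,0.8699)
member 5 (2-4): L=2.2670, (cx,cy)=(1.0000,0.0000)
member 6 (3-4): L=2.5958, (cx,cy)=(0.3402,-0.9404)
member 7 (3-5): L=2.1659, (cx,cy)=(0.9880,-0.1542)
member 8 (4-5): L=2.4535, (cx,cy)=(0.5123,0.8588)
solve A·x = −loads:
  F[0-1] = -98.4028 N (compression)
  F[0-2] = -46.7079 N (compression)
  F[1-2] = +96.7871 N (tension)
  F[1-3] = -80.4088 N (compression)
  F[2-3] = -101.5903 N (compression)
  F[2-4] = +42.8674 N (tension)
  F[3-4] = -126.0195 N (compression)
  F[3-5] = -0.0000 N (tension)
  F[4-5] = +0.0000 N (tension)
  Rx@0 = +87.6400 N
  Ry@0 = +89.4856 N
  Ry@4 = +118.5044 N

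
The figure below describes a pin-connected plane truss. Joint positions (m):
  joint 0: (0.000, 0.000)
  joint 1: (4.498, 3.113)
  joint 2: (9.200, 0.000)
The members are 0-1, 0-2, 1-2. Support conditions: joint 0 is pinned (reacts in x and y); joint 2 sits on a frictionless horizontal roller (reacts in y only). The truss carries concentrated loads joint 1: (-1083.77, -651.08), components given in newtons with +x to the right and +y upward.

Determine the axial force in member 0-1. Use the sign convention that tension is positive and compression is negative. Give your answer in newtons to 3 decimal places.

-1229.116

N=3 nodes, M=3 members, R=3 reactions → 2N=6, M+R=6
member 0 (0-1): L=5.4702, (cx,cy)=(0.8223,0.5691)
member 1 (0-2): L=9.2000, (cx,cy)=(1.0000,0.0000)
member 2 (1-2): L=5.6391, (cx,cy)=(0.8338,-0.5520)
solve A·x = −loads:
  F[0-1] = -1229.1162 N (compression)
  F[0-2] = -73.0951 N (compression)
  F[1-2] = +87.6630 N (tension)
  Rx@0 = +1083.7700 N
  Ry@0 = +699.4733 N
  Ry@2 = -48.3933 N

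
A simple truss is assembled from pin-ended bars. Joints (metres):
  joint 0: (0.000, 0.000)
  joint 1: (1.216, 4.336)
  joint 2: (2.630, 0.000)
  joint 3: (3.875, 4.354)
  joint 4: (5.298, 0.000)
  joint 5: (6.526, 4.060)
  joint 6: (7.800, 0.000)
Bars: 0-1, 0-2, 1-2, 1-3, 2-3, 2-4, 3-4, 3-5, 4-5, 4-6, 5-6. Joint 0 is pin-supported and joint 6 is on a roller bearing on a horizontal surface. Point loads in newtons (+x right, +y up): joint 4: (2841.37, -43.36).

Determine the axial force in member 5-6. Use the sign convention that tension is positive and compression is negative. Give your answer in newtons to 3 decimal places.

-30.867

N=7 nodes, M=11 members, R=3 reactions → 2N=14, M+R=14
member 0 (0-1): L=4.5033, (cx,cy)=(0.2700,0.9629)
member 1 (0-2): L=2.6300, (cx,cy)=(1.0000,0.0000)
member 2 (1-2): L=4.5607, (cx,cy)=(0.3100,-0.9507)
member 3 (1-3): L=2.6591, (cx,cy)=(1.0000,0.0068)
member 4 (2-3): L=4.5285, (cx,cy)=(0.2749,0.9615)
member 5 (2-4): L=2.6680, (cx,cy)=(1.0000,0.0000)
member 6 (3-4): L=4.5806, (cx,cy)=(0.3107,-0.9505)
member 7 (3-5): L=2.6673, (cx,cy)=(0.9939,-0.1102)
member 8 (4-5): L=4.2416, (cx,cy)=(0.2895,0.9572)
member 9 (4-6): L=2.5020, (cx,cy)=(1.0000,0.0000)
member 10 (5-6): L=4.2552, (cx,cy)=(0.2994,-0.9541)
solve A·x = −loads:
  F[0-1] = -14.4451 N (compression)
  F[0-2] = +2845.2706 N (tension)
  F[1-2] = +14.5695 N (tension)
  F[1-3] = -8.4178 N (compression)
  F[2-3] = -14.4067 N (compression)
  F[2-4] = +2853.7484 N (tension)
  F[3-4] = +16.6814 N (tension)
  F[3-5] = -17.6682 N (compression)
  F[4-5] = +28.7345 N (tension)
  F[4-6] = +9.2417 N (tension)
  F[5-6] = -30.8674 N (compression)
  Rx@0 = -2841.3700 N
  Ry@0 = +13.9086 N
  Ry@6 = +29.4514 N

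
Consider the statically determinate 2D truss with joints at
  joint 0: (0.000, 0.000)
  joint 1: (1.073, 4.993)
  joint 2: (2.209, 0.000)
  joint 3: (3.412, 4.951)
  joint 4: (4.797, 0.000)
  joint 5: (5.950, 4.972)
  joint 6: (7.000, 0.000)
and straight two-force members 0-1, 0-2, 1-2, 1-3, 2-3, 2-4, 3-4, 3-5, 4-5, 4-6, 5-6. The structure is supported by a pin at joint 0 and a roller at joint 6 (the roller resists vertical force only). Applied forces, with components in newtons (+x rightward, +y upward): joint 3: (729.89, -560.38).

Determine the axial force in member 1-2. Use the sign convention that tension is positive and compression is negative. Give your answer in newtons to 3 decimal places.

N=7 nodes, M=11 members, R=3 reactions → 2N=14, M+R=14
member 0 (0-1): L=5.1070, (cx,cy)=(0.2101,0.9777)
member 1 (0-2): L=2.2090, (cx,cy)=(1.0000,0.0000)
member 2 (1-2): L=5.1206, (cx,cy)=(0.2218,-0.9751)
member 3 (1-3): L=2.3394, (cx,cy)=(0.9998,-0.0180)
member 4 (2-3): L=5.0951, (cx,cy)=(0.2361,0.9717)
member 5 (2-4): L=2.5880, (cx,cy)=(1.0000,0.0000)
member 6 (3-4): L=5.1411, (cx,cy)=(0.2694,-0.9630)
member 7 (3-5): L=2.5381, (cx,cy)=(1.0000,0.0083)
member 8 (4-5): L=5.1039, (cx,cy)=(0.2259,0.9741)
member 9 (4-6): L=2.2030, (cx,cy)=(1.0000,0.0000)
member 10 (5-6): L=5.0817, (cx,cy)=(0.2066,-0.9784)
solve A·x = −loads:
  F[0-1] = +234.2343 N (tension)
  F[0-2] = +680.6764 N (tension)
  F[1-2] = -236.7319 N (compression)
  F[1-3] = +101.7487 N (tension)
  F[2-3] = +237.5492 N (tension)
  F[2-4] = +572.0697 N (tension)
  F[3-4] = -822.7020 N (compression)
  F[3-5] = -350.4465 N (compression)
  F[4-5] = +813.3100 N (tension)
  F[4-6] = +166.7046 N (tension)
  F[5-6] = -806.7965 N (compression)
  Rx@0 = -729.8900 N
  Ry@0 = -229.0060 N
  Ry@6 = +789.3860 N

-236.732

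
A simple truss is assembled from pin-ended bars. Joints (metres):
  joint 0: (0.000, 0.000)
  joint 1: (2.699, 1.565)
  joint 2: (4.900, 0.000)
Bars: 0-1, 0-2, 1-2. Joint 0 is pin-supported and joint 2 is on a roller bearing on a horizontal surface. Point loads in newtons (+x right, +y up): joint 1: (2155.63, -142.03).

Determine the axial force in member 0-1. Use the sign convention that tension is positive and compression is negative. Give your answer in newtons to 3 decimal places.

1245.340

N=3 nodes, M=3 members, R=3 reactions → 2N=6, M+R=6
member 0 (0-1): L=3.1199, (cx,cy)=(0.8651,0.5016)
member 1 (0-2): L=4.9000, (cx,cy)=(1.0000,0.0000)
member 2 (1-2): L=2.7007, (cx,cy)=(0.8150,-0.5795)
solve A·x = −loads:
  F[0-1] = +1245.3402 N (tension)
  F[0-2] = +1078.2991 N (tension)
  F[1-2] = -1323.0948 N (compression)
  Rx@0 = -2155.6300 N
  Ry@0 = -624.6843 N
  Ry@2 = +766.7143 N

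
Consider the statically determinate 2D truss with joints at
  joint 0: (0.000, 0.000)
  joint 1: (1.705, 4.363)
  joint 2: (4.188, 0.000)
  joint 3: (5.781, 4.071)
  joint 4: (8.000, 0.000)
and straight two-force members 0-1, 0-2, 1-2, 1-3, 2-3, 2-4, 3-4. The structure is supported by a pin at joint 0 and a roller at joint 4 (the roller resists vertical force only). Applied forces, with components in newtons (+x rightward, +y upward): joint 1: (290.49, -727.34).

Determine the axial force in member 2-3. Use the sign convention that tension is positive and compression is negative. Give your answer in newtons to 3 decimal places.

N=5 nodes, M=7 members, R=3 reactions → 2N=10, M+R=10
member 0 (0-1): L=4.6843, (cx,cy)=(0.3640,0.9314)
member 1 (0-2): L=4.1880, (cx,cy)=(1.0000,0.0000)
member 2 (1-2): L=5.0201, (cx,cy)=(0.4946,-0.8691)
member 3 (1-3): L=4.0864, (cx,cy)=(0.9974,-0.0715)
member 4 (2-3): L=4.3716, (cx,cy)=(0.3644,0.9312)
member 5 (2-4): L=3.8120, (cx,cy)=(1.0000,0.0000)
member 6 (3-4): L=4.6365, (cx,cy)=(0.4786,-0.8780)
solve A·x = −loads:
  F[0-1] = -444.3814 N (compression)
  F[0-2] = +452.2363 N (tension)
  F[1-2] = -337.1115 N (compression)
  F[1-3] = -286.2275 N (compression)
  F[2-3] = +314.6201 N (tension)
  F[2-4] = +170.8485 N (tension)
  F[3-4] = -356.9790 N (compression)
  Rx@0 = -290.4900 N
  Ry@0 = +413.8997 N
  Ry@4 = +313.4403 N

314.620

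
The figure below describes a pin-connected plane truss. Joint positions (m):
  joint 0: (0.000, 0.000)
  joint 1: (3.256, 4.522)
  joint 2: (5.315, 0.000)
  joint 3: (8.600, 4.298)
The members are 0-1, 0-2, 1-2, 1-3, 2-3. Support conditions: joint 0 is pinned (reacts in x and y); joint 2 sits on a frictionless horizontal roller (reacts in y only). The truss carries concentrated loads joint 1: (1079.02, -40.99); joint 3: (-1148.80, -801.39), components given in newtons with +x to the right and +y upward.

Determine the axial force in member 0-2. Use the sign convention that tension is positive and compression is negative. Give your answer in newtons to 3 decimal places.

-407.100

N=4 nodes, M=5 members, R=3 reactions → 2N=8, M+R=8
member 0 (0-1): L=5.5723, (cx,cy)=(0.5843,0.8115)
member 1 (0-2): L=5.3150, (cx,cy)=(1.0000,0.0000)
member 2 (1-2): L=4.9687, (cx,cy)=(0.4144,-0.9101)
member 3 (1-3): L=5.3487, (cx,cy)=(0.9991,-0.0419)
member 4 (2-3): L=5.4096, (cx,cy)=(0.6073,0.7945)
solve A·x = −loads:
  F[0-1] = +577.2825 N (tension)
  F[0-2] = -407.0998 N (compression)
  F[1-2] = -535.8605 N (compression)
  F[1-3] = -520.0990 N (compression)
  F[2-3] = -1036.0744 N (compression)
  Rx@0 = +69.7800 N
  Ry@0 = -468.4767 N
  Ry@2 = +1310.8567 N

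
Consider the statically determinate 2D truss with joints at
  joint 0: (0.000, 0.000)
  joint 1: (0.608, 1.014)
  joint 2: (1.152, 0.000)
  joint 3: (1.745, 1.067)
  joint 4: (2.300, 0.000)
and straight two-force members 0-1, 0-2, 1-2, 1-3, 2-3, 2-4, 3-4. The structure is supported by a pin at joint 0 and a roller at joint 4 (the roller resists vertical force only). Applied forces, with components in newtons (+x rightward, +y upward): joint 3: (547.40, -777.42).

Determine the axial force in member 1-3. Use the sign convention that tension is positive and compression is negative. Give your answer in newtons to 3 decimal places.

73.622

N=5 nodes, M=7 members, R=3 reactions → 2N=10, M+R=10
member 0 (0-1): L=1.1823, (cx,cy)=(0.5142,0.8576)
member 1 (0-2): L=1.1520, (cx,cy)=(1.0000,0.0000)
member 2 (1-2): L=1.1507, (cx,cy)=(0.4728,-0.8812)
member 3 (1-3): L=1.1382, (cx,cy)=(0.9989,0.0466)
member 4 (2-3): L=1.2207, (cx,cy)=(0.4858,0.8741)
member 5 (2-4): L=1.1480, (cx,cy)=(1.0000,0.0000)
member 6 (3-4): L=1.2027, (cx,cy)=(0.4615,-0.8872)
solve A·x = −loads:
  F[0-1] = +77.3646 N (tension)
  F[0-2] = +507.6155 N (tension)
  F[1-2] = -71.4065 N (compression)
  F[1-3] = +73.6219 N (tension)
  F[2-3] = +71.9878 N (tension)
  F[2-4] = +438.8875 N (tension)
  F[3-4] = -951.0899 N (compression)
  Rx@0 = -547.4000 N
  Ry@0 = -66.3512 N
  Ry@4 = +843.7712 N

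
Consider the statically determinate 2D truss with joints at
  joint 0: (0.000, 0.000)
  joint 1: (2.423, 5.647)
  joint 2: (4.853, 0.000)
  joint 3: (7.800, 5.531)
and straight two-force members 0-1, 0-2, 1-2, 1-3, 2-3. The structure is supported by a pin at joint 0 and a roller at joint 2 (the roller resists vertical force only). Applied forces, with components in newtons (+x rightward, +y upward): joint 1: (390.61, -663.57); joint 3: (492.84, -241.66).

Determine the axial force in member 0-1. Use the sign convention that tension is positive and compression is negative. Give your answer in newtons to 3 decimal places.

N=4 nodes, M=5 members, R=3 reactions → 2N=8, M+R=8
member 0 (0-1): L=6.1449, (cx,cy)=(0.3943,0.9190)
member 1 (0-2): L=4.8530, (cx,cy)=(1.0000,0.0000)
member 2 (1-2): L=6.1476, (cx,cy)=(0.3953,-0.9186)
member 3 (1-3): L=5.3783, (cx,cy)=(0.9998,-0.0216)
member 4 (2-3): L=6.2671, (cx,cy)=(0.4702,0.8825)
solve A·x = −loads:
  F[0-1] = +903.9364 N (tension)
  F[0-2] = +527.0170 N (tension)
  F[1-2] = -1641.1756 N (compression)
  F[1-3] = +614.6792 N (tension)
  F[2-3] = -258.8003 N (compression)
  Rx@0 = -883.4500 N
  Ry@0 = -830.6964 N
  Ry@2 = +1735.9264 N

903.936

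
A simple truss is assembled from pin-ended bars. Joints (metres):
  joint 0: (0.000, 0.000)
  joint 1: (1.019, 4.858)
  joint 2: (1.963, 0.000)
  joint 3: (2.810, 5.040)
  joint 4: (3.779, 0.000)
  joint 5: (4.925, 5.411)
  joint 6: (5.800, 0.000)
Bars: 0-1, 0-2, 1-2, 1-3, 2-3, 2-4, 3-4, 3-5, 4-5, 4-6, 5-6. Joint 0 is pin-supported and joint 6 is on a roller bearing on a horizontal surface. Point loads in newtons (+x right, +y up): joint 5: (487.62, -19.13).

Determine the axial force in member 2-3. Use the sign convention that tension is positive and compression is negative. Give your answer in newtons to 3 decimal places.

439.912

N=7 nodes, M=11 members, R=3 reactions → 2N=14, M+R=14
member 0 (0-1): L=4.9637, (cx,cy)=(0.2053,0.9787)
member 1 (0-2): L=1.9630, (cx,cy)=(1.0000,0.0000)
member 2 (1-2): L=4.9489, (cx,cy)=(0.1908,-0.9816)
member 3 (1-3): L=1.8002, (cx,cy)=(0.9949,0.1011)
member 4 (2-3): L=5.1107, (cx,cy)=(0.1657,0.9862)
member 5 (2-4): L=1.8160, (cx,cy)=(1.0000,0.0000)
member 6 (3-4): L=5.1323, (cx,cy)=(0.1888,-0.9820)
member 7 (3-5): L=2.1473, (cx,cy)=(0.9850,0.1728)
member 8 (4-5): L=5.5310, (cx,cy)=(0.2072,0.9783)
member 9 (4-6): L=2.0210, (cx,cy)=(1.0000,0.0000)
member 10 (5-6): L=5.4813, (cx,cy)=(0.1596,-0.9872)
solve A·x = −loads:
  F[0-1] = +461.8670 N (tension)
  F[0-2] = +392.8035 N (tension)
  F[1-2] = -441.9428 N (compression)
  F[1-3] = +180.0398 N (tension)
  F[2-3] = +439.9117 N (tension)
  F[2-4] = +235.5954 N (tension)
  F[3-4] = -401.7415 N (compression)
  F[3-5] = +332.8811 N (tension)
  F[4-5] = +403.2671 N (tension)
  F[4-6] = +76.1901 N (tension)
  F[5-6] = -477.2803 N (compression)
  Rx@0 = -487.6200 N
  Ry@0 = -452.0298 N
  Ry@6 = +471.1598 N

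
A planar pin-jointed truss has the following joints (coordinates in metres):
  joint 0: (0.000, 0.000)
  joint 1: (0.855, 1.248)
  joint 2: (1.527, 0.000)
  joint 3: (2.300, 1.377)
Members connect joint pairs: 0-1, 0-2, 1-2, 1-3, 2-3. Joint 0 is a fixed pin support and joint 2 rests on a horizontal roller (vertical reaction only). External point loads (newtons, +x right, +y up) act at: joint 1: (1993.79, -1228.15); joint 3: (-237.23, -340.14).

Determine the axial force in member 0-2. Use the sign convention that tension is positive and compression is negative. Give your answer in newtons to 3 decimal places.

N=4 nodes, M=5 members, R=3 reactions → 2N=8, M+R=8
member 0 (0-1): L=1.5128, (cx,cy)=(0.5652,0.8250)
member 1 (0-2): L=1.5270, (cx,cy)=(1.0000,0.0000)
member 2 (1-2): L=1.4174, (cx,cy)=(0.4741,-0.8805)
member 3 (1-3): L=1.4507, (cx,cy)=(0.9960,0.0889)
member 4 (2-3): L=1.5791, (cx,cy)=(0.4895,0.8720)
solve A·x = −loads:
  F[0-1] = +1269.4809 N (tension)
  F[0-2] = +1039.0729 N (tension)
  F[1-2] = -2589.2725 N (compression)
  F[1-3] = -48.9231 N (compression)
  F[2-3] = -385.0809 N (compression)
  Rx@0 = -1756.5600 N
  Ry@0 = -1047.2794 N
  Ry@2 = +2615.5694 N

1039.073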